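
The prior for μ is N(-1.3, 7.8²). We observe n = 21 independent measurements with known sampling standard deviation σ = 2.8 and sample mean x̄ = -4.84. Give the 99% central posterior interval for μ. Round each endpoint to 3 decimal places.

Posterior precision = 1/7.8² + 21/2.8² = 0.0164 + 2.6786 = 2.6950, so posterior SD = 0.6091.
Posterior mean = (-1.3/7.8² + 21·-4.84/2.8²) / 2.6950 = -4.8184.
Interval: -4.8184 ± 2.576 × 0.6091 → [-6.387, -3.249].

[-6.387, -3.249]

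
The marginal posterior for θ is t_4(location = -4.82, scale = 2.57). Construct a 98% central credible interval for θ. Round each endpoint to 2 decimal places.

[-14.45, 4.81]

The t_4 distribution is symmetric; the 98% interval is -4.82 ± t·2.57 with t_{0.99,4} = 3.747.
Half-width: 3.747 × 2.57 = 9.63.
-4.82 − 9.63 = -14.45; -4.82 + 9.63 = 4.81.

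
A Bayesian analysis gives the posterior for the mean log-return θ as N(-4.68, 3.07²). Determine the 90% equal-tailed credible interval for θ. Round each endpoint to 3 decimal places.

[-9.730, 0.370]

The posterior is symmetric, so the 90% equal-tailed interval is θ = -4.68 ± z·3.07 with z = 1.645.
Half-width: 1.645 × 3.07 = 5.050.
-4.68 − 5.050 = -9.730; -4.68 + 5.050 = 0.370.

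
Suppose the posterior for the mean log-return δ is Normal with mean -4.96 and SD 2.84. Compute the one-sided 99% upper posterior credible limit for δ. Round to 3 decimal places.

1.647

Need U with P(δ ≤ U) = 0.99: U = -4.96 + z_{0.01}·2.84.
z = 2.326; U = -4.96 + 2.326 × 2.84 = 1.647.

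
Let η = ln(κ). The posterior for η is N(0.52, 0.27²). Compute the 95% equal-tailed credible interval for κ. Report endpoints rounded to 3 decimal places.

On the log scale the 95% interval is 0.52 ± 1.960 × 0.27 = [-0.0092, 1.0492].
Exponentiate: [e^-0.0092, e^1.0492] = [0.991, 2.855].

[0.991, 2.855]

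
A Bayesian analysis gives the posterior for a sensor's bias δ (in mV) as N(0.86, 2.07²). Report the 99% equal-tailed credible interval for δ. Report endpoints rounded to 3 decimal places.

The posterior is symmetric, so the 99% equal-tailed interval is δ = 0.86 ± z·2.07 with z = 2.576.
Half-width: 2.576 × 2.07 = 5.332.
0.86 − 5.332 = -4.472; 0.86 + 5.332 = 6.192.

[-4.472, 6.192]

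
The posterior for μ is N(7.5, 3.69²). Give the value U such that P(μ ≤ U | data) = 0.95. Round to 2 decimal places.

Need U with P(μ ≤ U) = 0.95: U = 7.5 + z_{0.05}·3.69.
z = 1.645; U = 7.5 + 1.645 × 3.69 = 13.57.

13.57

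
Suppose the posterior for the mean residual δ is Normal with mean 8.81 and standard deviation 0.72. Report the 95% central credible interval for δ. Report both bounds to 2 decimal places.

[7.40, 10.22]

The posterior is symmetric, so the 95% equal-tailed interval is δ = 8.81 ± z·0.72 with z = 1.960.
Half-width: 1.960 × 0.72 = 1.41.
8.81 − 1.41 = 7.40; 8.81 + 1.41 = 10.22.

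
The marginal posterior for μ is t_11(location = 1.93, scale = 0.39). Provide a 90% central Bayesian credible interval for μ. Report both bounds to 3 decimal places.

The t_11 distribution is symmetric; the 90% interval is 1.93 ± t·0.39 with t_{0.95,11} = 1.796.
Half-width: 1.796 × 0.39 = 0.700.
1.93 − 0.700 = 1.230; 1.93 + 0.700 = 2.630.

[1.230, 2.630]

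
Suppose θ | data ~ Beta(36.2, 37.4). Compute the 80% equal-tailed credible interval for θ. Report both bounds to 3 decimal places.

[0.417, 0.566]

Posterior: Beta(36.2, 37.4).
Equal-tailed 80% interval: the 0.1 and 0.9 quantiles of Beta(36.2, 37.4).
Posterior mean ≈ 0.492, SD ≈ 0.058; a Normal approximation gives roughly [0.418, 0.566].
Exact: F⁻¹(0.1) = 0.417; F⁻¹(0.9) = 0.566.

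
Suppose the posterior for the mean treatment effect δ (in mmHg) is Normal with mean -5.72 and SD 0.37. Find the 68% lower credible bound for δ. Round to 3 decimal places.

Need L with P(δ ≥ L) = 0.68: L = -5.72 − z_{0.32}·0.37.
z = 0.468; L = -5.72 − 0.468 × 0.37 = -5.893.

-5.893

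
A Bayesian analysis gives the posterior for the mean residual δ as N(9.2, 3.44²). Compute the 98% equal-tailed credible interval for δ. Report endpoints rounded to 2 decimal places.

[1.20, 17.20]

The posterior is symmetric, so the 98% equal-tailed interval is δ = 9.2 ± z·3.44 with z = 2.326.
Half-width: 2.326 × 3.44 = 8.00.
9.2 − 8.00 = 1.20; 9.2 + 8.00 = 17.20.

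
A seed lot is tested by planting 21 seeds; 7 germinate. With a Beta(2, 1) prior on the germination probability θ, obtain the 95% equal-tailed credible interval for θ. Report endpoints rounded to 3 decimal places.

[0.197, 0.573]

Posterior: Beta(2+7, 1+14) = Beta(9, 15).
Equal-tailed 95% interval: the 0.025 and 0.975 quantiles of Beta(9, 15).
Posterior mean ≈ 0.375, SD ≈ 0.097; a Normal approximation gives roughly [0.185, 0.565].
Exact: F⁻¹(0.025) = 0.197; F⁻¹(0.975) = 0.573.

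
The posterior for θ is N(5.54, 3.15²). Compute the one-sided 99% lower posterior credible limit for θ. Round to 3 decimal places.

Need L with P(θ ≥ L) = 0.99: L = 5.54 − z_{0.01}·3.15.
z = 2.326; L = 5.54 − 2.326 × 3.15 = -1.788.

-1.788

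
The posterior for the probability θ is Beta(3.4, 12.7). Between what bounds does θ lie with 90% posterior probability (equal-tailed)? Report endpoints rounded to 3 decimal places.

[0.072, 0.393]

Posterior: Beta(3.4, 12.7).
Equal-tailed 90% interval: the 0.05 and 0.95 quantiles of Beta(3.4, 12.7).
Posterior mean ≈ 0.211, SD ≈ 0.099; a Normal approximation gives roughly [0.049, 0.374].
Exact: F⁻¹(0.05) = 0.072; F⁻¹(0.95) = 0.393.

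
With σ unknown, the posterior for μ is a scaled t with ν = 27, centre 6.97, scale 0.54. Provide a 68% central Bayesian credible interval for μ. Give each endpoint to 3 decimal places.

[6.423, 7.517]

The t_27 distribution is symmetric; the 68% interval is 6.97 ± t·0.54 with t_{0.84,27} = 1.013.
Half-width: 1.013 × 0.54 = 0.547.
6.97 − 0.547 = 6.423; 6.97 + 0.547 = 7.517.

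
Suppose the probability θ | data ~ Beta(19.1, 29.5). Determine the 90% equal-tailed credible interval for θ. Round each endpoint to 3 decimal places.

[0.281, 0.510]

Posterior: Beta(19.1, 29.5).
Equal-tailed 90% interval: the 0.05 and 0.95 quantiles of Beta(19.1, 29.5).
Posterior mean ≈ 0.393, SD ≈ 0.069; a Normal approximation gives roughly [0.279, 0.507].
Exact: F⁻¹(0.05) = 0.281; F⁻¹(0.95) = 0.510.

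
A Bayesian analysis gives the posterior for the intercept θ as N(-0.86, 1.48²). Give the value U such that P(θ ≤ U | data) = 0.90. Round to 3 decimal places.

1.037

Need U with P(θ ≤ U) = 0.90: U = -0.86 + z_{0.1}·1.48.
z = 1.282; U = -0.86 + 1.282 × 1.48 = 1.037.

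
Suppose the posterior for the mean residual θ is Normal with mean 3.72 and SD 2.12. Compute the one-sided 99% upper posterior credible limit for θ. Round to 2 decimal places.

8.65

Need U with P(θ ≤ U) = 0.99: U = 3.72 + z_{0.01}·2.12.
z = 2.326; U = 3.72 + 2.326 × 2.12 = 8.65.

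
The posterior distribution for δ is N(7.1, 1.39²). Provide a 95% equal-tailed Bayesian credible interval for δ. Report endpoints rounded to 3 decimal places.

The posterior is symmetric, so the 95% equal-tailed interval is δ = 7.1 ± z·1.39 with z = 1.960.
Half-width: 1.960 × 1.39 = 2.724.
7.1 − 2.724 = 4.376; 7.1 + 2.724 = 9.824.

[4.376, 9.824]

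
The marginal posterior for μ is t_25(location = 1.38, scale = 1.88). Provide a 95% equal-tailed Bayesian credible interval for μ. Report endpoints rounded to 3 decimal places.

The t_25 distribution is symmetric; the 95% interval is 1.38 ± t·1.88 with t_{0.975,25} = 2.060.
Half-width: 2.060 × 1.88 = 3.872.
1.38 − 3.872 = -2.492; 1.38 + 3.872 = 5.252.

[-2.492, 5.252]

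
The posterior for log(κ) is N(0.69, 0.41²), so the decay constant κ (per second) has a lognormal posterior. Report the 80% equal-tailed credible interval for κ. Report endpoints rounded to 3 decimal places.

On the log scale the 80% interval is 0.69 ± 1.282 × 0.41 = [0.1646, 1.2154].
Exponentiate: [e^0.1646, e^1.2154] = [1.179, 3.372].

[1.179, 3.372]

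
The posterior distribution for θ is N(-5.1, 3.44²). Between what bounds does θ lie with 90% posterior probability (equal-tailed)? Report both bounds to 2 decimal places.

The posterior is symmetric, so the 90% equal-tailed interval is θ = -5.1 ± z·3.44 with z = 1.645.
Half-width: 1.645 × 3.44 = 5.66.
-5.1 − 5.66 = -10.76; -5.1 + 5.66 = 0.56.

[-10.76, 0.56]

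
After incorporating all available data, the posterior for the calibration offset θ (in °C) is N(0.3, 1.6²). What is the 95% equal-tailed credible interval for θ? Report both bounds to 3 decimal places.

[-2.836, 3.436]

The posterior is symmetric, so the 95% equal-tailed interval is θ = 0.3 ± z·1.6 with z = 1.960.
Half-width: 1.960 × 1.6 = 3.136.
0.3 − 3.136 = -2.836; 0.3 + 3.136 = 3.436.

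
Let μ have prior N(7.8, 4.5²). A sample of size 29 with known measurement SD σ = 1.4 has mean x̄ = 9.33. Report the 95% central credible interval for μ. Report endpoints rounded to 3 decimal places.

[8.816, 9.834]

Posterior precision = 1/4.5² + 29/1.4² = 0.0494 + 14.7959 = 14.8453, so posterior SD = 0.2595.
Posterior mean = (7.8/4.5² + 29·9.33/1.4²) / 14.8453 = 9.3249.
Interval: 9.3249 ± 1.960 × 0.2595 → [8.816, 9.834].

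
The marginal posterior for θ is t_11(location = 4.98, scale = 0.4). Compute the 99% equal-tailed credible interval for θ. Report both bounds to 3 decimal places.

The t_11 distribution is symmetric; the 99% interval is 4.98 ± t·0.4 with t_{0.995,11} = 3.106.
Half-width: 3.106 × 0.4 = 1.242.
4.98 − 1.242 = 3.738; 4.98 + 1.242 = 6.222.

[3.738, 6.222]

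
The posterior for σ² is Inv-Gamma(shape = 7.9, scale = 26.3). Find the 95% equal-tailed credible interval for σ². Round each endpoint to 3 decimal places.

Inverse-Gamma(7.9, 26.3) quantiles: F⁻¹(0.025) and F⁻¹(0.975).
Equivalently, 1/σ² ~ Gamma(7.9, rate = 26.3); invert its 0.975 and 0.025 quantiles.
Posterior mean ≈ 3.812, SD ≈ 1.569; a Normal approximation gives roughly [0.736, 6.887].
Exact: lower = 1.841; upper = 7.761.

[1.841, 7.761]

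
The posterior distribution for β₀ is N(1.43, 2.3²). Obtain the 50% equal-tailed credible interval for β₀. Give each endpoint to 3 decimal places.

[-0.121, 2.981]

The posterior is symmetric, so the 50% equal-tailed interval is β₀ = 1.43 ± z·2.3 with z = 0.674.
Half-width: 0.674 × 2.3 = 1.551.
1.43 − 1.551 = -0.121; 1.43 + 1.551 = 2.981.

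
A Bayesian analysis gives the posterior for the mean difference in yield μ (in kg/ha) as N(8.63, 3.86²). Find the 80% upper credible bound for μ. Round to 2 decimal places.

Need U with P(μ ≤ U) = 0.80: U = 8.63 + z_{0.2}·3.86.
z = 0.842; U = 8.63 + 0.842 × 3.86 = 11.88.

11.88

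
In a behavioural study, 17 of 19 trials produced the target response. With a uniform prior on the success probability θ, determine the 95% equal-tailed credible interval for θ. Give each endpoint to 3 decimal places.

[0.683, 0.968]

Posterior: Beta(1+17, 1+2) = Beta(18, 3).
Equal-tailed 95% interval: the 0.025 and 0.975 quantiles of Beta(18, 3).
Posterior mean ≈ 0.857, SD ≈ 0.075; a Normal approximation gives roughly [0.711, 1.003].
Exact: F⁻¹(0.025) = 0.683; F⁻¹(0.975) = 0.968.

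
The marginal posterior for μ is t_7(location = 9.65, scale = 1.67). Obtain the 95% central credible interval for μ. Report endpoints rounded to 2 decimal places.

[5.70, 13.60]

The t_7 distribution is symmetric; the 95% interval is 9.65 ± t·1.67 with t_{0.975,7} = 2.365.
Half-width: 2.365 × 1.67 = 3.95.
9.65 − 3.95 = 5.70; 9.65 + 3.95 = 13.60.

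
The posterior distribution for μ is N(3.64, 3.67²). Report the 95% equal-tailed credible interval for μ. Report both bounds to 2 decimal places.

[-3.55, 10.83]

The posterior is symmetric, so the 95% equal-tailed interval is μ = 3.64 ± z·3.67 with z = 1.960.
Half-width: 1.960 × 3.67 = 7.19.
3.64 − 7.19 = -3.55; 3.64 + 7.19 = 10.83.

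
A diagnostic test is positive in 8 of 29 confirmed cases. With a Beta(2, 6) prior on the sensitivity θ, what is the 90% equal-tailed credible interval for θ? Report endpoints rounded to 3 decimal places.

Posterior: Beta(2+8, 6+21) = Beta(10, 27).
Equal-tailed 90% interval: the 0.05 and 0.95 quantiles of Beta(10, 27).
Posterior mean ≈ 0.270, SD ≈ 0.072; a Normal approximation gives roughly [0.152, 0.389].
Exact: F⁻¹(0.05) = 0.159; F⁻¹(0.95) = 0.396.

[0.159, 0.396]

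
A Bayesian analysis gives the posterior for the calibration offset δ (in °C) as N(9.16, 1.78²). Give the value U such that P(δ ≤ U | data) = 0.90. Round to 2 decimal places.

Need U with P(δ ≤ U) = 0.90: U = 9.16 + z_{0.1}·1.78.
z = 1.282; U = 9.16 + 1.282 × 1.78 = 11.44.

11.44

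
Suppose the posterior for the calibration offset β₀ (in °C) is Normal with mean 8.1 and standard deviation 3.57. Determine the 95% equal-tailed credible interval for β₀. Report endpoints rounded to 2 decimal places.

[1.10, 15.10]

The posterior is symmetric, so the 95% equal-tailed interval is β₀ = 8.1 ± z·3.57 with z = 1.960.
Half-width: 1.960 × 3.57 = 7.00.
8.1 − 7.00 = 1.10; 8.1 + 7.00 = 15.10.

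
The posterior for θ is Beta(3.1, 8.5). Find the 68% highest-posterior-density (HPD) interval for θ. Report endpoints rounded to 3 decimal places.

The posterior is unimodal and skewed, so the HPD interval has equal density at both endpoints and is the shortest 68% interval.
Solving f(0.112) = f(0.359) with F(0.359) − F(0.112) = 0.68 gives [0.112, 0.359].
For comparison, the equal-tailed interval is [0.141, 0.395]; the HPD is narrower and shifted toward the mode.

[0.112, 0.359]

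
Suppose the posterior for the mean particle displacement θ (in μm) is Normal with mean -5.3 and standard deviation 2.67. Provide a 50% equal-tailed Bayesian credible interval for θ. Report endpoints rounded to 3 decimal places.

The posterior is symmetric, so the 50% equal-tailed interval is θ = -5.3 ± z·2.67 with z = 0.674.
Half-width: 0.674 × 2.67 = 1.801.
-5.3 − 1.801 = -7.101; -5.3 + 1.801 = -3.499.

[-7.101, -3.499]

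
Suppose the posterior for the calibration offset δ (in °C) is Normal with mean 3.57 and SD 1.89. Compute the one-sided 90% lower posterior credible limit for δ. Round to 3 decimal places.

Need L with P(δ ≥ L) = 0.90: L = 3.57 − z_{0.1}·1.89.
z = 1.282; L = 3.57 − 1.282 × 1.89 = 1.148.

1.148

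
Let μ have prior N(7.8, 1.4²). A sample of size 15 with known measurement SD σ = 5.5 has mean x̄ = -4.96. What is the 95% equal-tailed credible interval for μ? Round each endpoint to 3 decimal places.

Posterior precision = 1/1.4² + 15/5.5² = 0.5102 + 0.4959 = 1.0061, so posterior SD = 0.9970.
Posterior mean = (7.8/1.4² + 15·-4.96/5.5²) / 1.0061 = 1.5109.
Interval: 1.5109 ± 1.960 × 0.9970 → [-0.443, 3.465].

[-0.443, 3.465]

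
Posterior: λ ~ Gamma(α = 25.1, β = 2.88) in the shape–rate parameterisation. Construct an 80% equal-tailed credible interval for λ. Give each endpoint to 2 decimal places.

[6.57, 11.01]

Posterior: Gamma(shape 25.1, rate 2.88).
Equal-tailed 80% interval: Gamma(25.1, 2.88) quantiles at 0.1 and 0.9.
Posterior mean ≈ 8.72, SD ≈ 1.74; a Normal approximation gives roughly [6.49, 10.94].
Exact: lower = 6.57; upper = 11.01.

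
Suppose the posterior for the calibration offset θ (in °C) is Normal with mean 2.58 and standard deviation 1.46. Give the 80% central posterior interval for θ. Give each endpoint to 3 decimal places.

The posterior is symmetric, so the 80% equal-tailed interval is θ = 2.58 ± z·1.46 with z = 1.282.
Half-width: 1.282 × 1.46 = 1.871.
2.58 − 1.871 = 0.709; 2.58 + 1.871 = 4.451.

[0.709, 4.451]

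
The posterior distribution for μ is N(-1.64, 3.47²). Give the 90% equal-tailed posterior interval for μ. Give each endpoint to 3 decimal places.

The posterior is symmetric, so the 90% equal-tailed interval is μ = -1.64 ± z·3.47 with z = 1.645.
Half-width: 1.645 × 3.47 = 5.708.
-1.64 − 5.708 = -7.348; -1.64 + 5.708 = 4.068.

[-7.348, 4.068]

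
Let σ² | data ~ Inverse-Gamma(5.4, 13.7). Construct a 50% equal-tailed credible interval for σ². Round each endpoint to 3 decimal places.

[2.034, 3.696]

Inverse-Gamma(5.4, 13.7) quantiles: F⁻¹(0.25) and F⁻¹(0.75).
Equivalently, 1/σ² ~ Gamma(5.4, rate = 13.7); invert its 0.75 and 0.25 quantiles.
Posterior mean ≈ 3.114, SD ≈ 1.689; a Normal approximation gives roughly [1.975, 4.253].
Exact: lower = 2.034; upper = 3.696.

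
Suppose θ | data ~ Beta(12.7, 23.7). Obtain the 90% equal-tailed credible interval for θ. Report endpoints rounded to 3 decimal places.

[0.225, 0.482]

Posterior: Beta(12.7, 23.7).
Equal-tailed 90% interval: the 0.05 and 0.95 quantiles of Beta(12.7, 23.7).
Posterior mean ≈ 0.349, SD ≈ 0.078; a Normal approximation gives roughly [0.221, 0.477].
Exact: F⁻¹(0.05) = 0.225; F⁻¹(0.95) = 0.482.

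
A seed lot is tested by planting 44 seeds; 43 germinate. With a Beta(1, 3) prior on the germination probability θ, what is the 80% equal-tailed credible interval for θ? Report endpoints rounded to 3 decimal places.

Posterior: Beta(1+43, 3+1) = Beta(44, 4).
Equal-tailed 80% interval: the 0.1 and 0.9 quantiles of Beta(44, 4).
Posterior mean ≈ 0.917, SD ≈ 0.039; a Normal approximation gives roughly [0.866, 0.967].
Exact: F⁻¹(0.1) = 0.863; F⁻¹(0.9) = 0.962.

[0.863, 0.962]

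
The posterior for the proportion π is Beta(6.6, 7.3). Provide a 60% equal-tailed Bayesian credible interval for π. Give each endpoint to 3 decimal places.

Posterior: Beta(6.6, 7.3).
Equal-tailed 60% interval: the 0.2 and 0.8 quantiles of Beta(6.6, 7.3).
Posterior mean ≈ 0.475, SD ≈ 0.129; a Normal approximation gives roughly [0.366, 0.584].
Exact: F⁻¹(0.2) = 0.361; F⁻¹(0.8) = 0.588.

[0.361, 0.588]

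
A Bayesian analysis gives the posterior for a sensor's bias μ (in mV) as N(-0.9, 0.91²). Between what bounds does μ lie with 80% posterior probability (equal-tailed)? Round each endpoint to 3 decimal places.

[-2.066, 0.266]

The posterior is symmetric, so the 80% equal-tailed interval is μ = -0.9 ± z·0.91 with z = 1.282.
Half-width: 1.282 × 0.91 = 1.166.
-0.9 − 1.166 = -2.066; -0.9 + 1.166 = 0.266.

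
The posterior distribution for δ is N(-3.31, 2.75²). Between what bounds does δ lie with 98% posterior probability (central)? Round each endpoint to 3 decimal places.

The posterior is symmetric, so the 98% equal-tailed interval is δ = -3.31 ± z·2.75 with z = 2.326.
Half-width: 2.326 × 2.75 = 6.397.
-3.31 − 6.397 = -9.707; -3.31 + 6.397 = 3.087.

[-9.707, 3.087]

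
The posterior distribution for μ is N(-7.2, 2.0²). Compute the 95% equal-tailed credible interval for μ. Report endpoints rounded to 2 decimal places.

[-11.12, -3.28]

The posterior is symmetric, so the 95% equal-tailed interval is μ = -7.2 ± z·2.0 with z = 1.960.
Half-width: 1.960 × 2.0 = 3.92.
-7.2 − 3.92 = -11.12; -7.2 + 3.92 = -3.28.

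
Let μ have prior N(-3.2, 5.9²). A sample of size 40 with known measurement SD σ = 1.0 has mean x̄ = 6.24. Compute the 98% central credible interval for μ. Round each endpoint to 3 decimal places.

[5.866, 6.601]

Posterior precision = 1/5.9² + 40/1.0² = 0.0287 + 40.0000 = 40.0287, so posterior SD = 0.1581.
Posterior mean = (-3.2/5.9² + 40·6.24/1.0²) / 40.0287 = 6.2332.
Interval: 6.2332 ± 2.326 × 0.1581 → [5.866, 6.601].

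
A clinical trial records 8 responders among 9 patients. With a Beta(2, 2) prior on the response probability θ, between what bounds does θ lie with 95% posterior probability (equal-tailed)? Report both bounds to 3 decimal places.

[0.516, 0.945]

Posterior: Beta(2+8, 2+1) = Beta(10, 3).
Equal-tailed 95% interval: the 0.025 and 0.975 quantiles of Beta(10, 3).
Posterior mean ≈ 0.769, SD ≈ 0.113; a Normal approximation gives roughly [0.549, 0.990].
Exact: F⁻¹(0.025) = 0.516; F⁻¹(0.975) = 0.945.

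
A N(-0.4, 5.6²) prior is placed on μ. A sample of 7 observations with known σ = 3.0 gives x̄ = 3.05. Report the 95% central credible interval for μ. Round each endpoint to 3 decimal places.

Posterior precision = 1/5.6² + 7/3.0² = 0.0319 + 0.7778 = 0.8097, so posterior SD = 1.1113.
Posterior mean = (-0.4/5.6² + 7·3.05/3.0²) / 0.8097 = 2.9141.
Interval: 2.9141 ± 1.960 × 1.1113 → [0.736, 5.092].

[0.736, 5.092]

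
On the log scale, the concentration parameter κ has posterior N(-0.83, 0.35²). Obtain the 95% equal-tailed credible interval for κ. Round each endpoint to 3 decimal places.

[0.220, 0.866]

On the log scale the 95% interval is -0.83 ± 1.960 × 0.35 = [-1.5160, -0.1440].
Exponentiate: [e^-1.5160, e^-0.1440] = [0.220, 0.866].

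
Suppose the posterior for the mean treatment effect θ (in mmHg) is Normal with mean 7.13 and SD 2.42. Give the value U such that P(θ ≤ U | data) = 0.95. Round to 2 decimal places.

11.11

Need U with P(θ ≤ U) = 0.95: U = 7.13 + z_{0.05}·2.42.
z = 1.645; U = 7.13 + 1.645 × 2.42 = 11.11.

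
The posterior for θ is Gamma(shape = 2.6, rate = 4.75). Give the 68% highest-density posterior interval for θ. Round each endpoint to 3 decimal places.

The posterior is unimodal and skewed, so the HPD interval has equal density at both endpoints and is the shortest 68% interval.
Solving f(0.129) = f(0.697) with F(0.697) − F(0.129) = 0.68 gives [0.129, 0.697].
For comparison, the equal-tailed interval is [0.231, 0.863]; the HPD is narrower and shifted toward the mode.

[0.129, 0.697]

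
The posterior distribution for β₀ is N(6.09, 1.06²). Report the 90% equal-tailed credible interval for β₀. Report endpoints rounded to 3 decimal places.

The posterior is symmetric, so the 90% equal-tailed interval is β₀ = 6.09 ± z·1.06 with z = 1.645.
Half-width: 1.645 × 1.06 = 1.744.
6.09 − 1.744 = 4.346; 6.09 + 1.744 = 7.834.

[4.346, 7.834]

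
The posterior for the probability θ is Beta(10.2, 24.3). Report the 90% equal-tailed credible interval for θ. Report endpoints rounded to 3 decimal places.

Posterior: Beta(10.2, 24.3).
Equal-tailed 90% interval: the 0.05 and 0.95 quantiles of Beta(10.2, 24.3).
Posterior mean ≈ 0.296, SD ≈ 0.077; a Normal approximation gives roughly [0.170, 0.422].
Exact: F⁻¹(0.05) = 0.177; F⁻¹(0.95) = 0.428.

[0.177, 0.428]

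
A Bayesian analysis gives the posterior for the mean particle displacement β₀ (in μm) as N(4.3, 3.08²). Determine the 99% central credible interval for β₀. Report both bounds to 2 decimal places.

The posterior is symmetric, so the 99% equal-tailed interval is β₀ = 4.3 ± z·3.08 with z = 2.576.
Half-width: 2.576 × 3.08 = 7.93.
4.3 − 7.93 = -3.63; 4.3 + 7.93 = 12.23.

[-3.63, 12.23]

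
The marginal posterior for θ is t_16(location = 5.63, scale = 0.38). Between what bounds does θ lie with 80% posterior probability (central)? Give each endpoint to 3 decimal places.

The t_16 distribution is symmetric; the 80% interval is 5.63 ± t·0.38 with t_{0.9,16} = 1.337.
Half-width: 1.337 × 0.38 = 0.508.
5.63 − 0.508 = 5.122; 5.63 + 0.508 = 6.138.

[5.122, 6.138]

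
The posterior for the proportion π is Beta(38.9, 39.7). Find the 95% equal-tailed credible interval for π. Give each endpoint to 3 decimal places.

[0.386, 0.605]

Posterior: Beta(38.9, 39.7).
Equal-tailed 95% interval: the 0.025 and 0.975 quantiles of Beta(38.9, 39.7).
Posterior mean ≈ 0.495, SD ≈ 0.056; a Normal approximation gives roughly [0.385, 0.605].
Exact: F⁻¹(0.025) = 0.386; F⁻¹(0.975) = 0.605.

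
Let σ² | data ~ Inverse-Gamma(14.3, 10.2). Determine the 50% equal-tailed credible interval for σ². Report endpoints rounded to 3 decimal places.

Inverse-Gamma(14.3, 10.2) quantiles: F⁻¹(0.25) and F⁻¹(0.75).
Equivalently, 1/σ² ~ Gamma(14.3, rate = 10.2); invert its 0.75 and 0.25 quantiles.
Posterior mean ≈ 0.767, SD ≈ 0.219; a Normal approximation gives roughly [0.619, 0.914].
Exact: lower = 0.613; upper = 0.879.

[0.613, 0.879]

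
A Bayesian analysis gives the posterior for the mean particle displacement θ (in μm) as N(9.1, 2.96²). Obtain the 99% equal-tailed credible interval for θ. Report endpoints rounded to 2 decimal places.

[1.48, 16.72]

The posterior is symmetric, so the 99% equal-tailed interval is θ = 9.1 ± z·2.96 with z = 2.576.
Half-width: 2.576 × 2.96 = 7.62.
9.1 − 7.62 = 1.48; 9.1 + 7.62 = 16.72.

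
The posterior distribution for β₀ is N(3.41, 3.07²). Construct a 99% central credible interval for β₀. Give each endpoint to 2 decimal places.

[-4.50, 11.32]

The posterior is symmetric, so the 99% equal-tailed interval is β₀ = 3.41 ± z·3.07 with z = 2.576.
Half-width: 2.576 × 3.07 = 7.91.
3.41 − 7.91 = -4.50; 3.41 + 7.91 = 11.32.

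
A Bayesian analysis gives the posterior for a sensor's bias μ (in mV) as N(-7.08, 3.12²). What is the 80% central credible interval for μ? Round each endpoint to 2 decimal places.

The posterior is symmetric, so the 80% equal-tailed interval is μ = -7.08 ± z·3.12 with z = 1.282.
Half-width: 1.282 × 3.12 = 4.00.
-7.08 − 4.00 = -11.08; -7.08 + 4.00 = -3.08.

[-11.08, -3.08]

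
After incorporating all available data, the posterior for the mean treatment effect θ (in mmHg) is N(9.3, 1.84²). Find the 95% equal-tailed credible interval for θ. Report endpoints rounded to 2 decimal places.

The posterior is symmetric, so the 95% equal-tailed interval is θ = 9.3 ± z·1.84 with z = 1.960.
Half-width: 1.960 × 1.84 = 3.61.
9.3 − 3.61 = 5.69; 9.3 + 3.61 = 12.91.

[5.69, 12.91]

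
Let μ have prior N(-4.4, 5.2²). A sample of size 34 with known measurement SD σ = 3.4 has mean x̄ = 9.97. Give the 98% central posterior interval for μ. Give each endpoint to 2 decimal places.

[8.44, 11.14]

Posterior precision = 1/5.2² + 34/3.4² = 0.0370 + 2.9412 = 2.9782, so posterior SD = 0.5795.
Posterior mean = (-4.4/5.2² + 34·9.97/3.4²) / 2.9782 = 9.7916.
Interval: 9.7916 ± 2.326 × 0.5795 → [8.44, 11.14].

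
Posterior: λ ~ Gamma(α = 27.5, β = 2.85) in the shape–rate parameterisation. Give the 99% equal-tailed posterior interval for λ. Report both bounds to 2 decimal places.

Posterior: Gamma(shape 27.5, rate 2.85).
Equal-tailed 99% interval: Gamma(27.5, 2.85) quantiles at 0.005 and 0.995.
Posterior mean ≈ 9.65, SD ≈ 1.84; a Normal approximation gives roughly [4.91, 14.39].
Exact: lower = 5.57; upper = 15.04.

[5.57, 15.04]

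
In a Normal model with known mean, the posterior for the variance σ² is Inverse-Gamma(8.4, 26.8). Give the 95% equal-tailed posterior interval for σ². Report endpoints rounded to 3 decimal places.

[1.791, 7.212]

Inverse-Gamma(8.4, 26.8) quantiles: F⁻¹(0.025) and F⁻¹(0.975).
Equivalently, 1/σ² ~ Gamma(8.4, rate = 26.8); invert its 0.975 and 0.025 quantiles.
Posterior mean ≈ 3.622, SD ≈ 1.432; a Normal approximation gives roughly [0.816, 6.427].
Exact: lower = 1.791; upper = 7.212.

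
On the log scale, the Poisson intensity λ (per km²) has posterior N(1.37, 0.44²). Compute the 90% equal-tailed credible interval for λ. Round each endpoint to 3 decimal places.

[1.908, 8.115]

On the log scale the 90% interval is 1.37 ± 1.645 × 0.44 = [0.6463, 2.0937].
Exponentiate: [e^0.6463, e^2.0937] = [1.908, 8.115].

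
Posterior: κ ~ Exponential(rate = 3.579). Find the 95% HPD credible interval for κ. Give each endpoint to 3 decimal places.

[0.000, 0.837]

The exponential density is strictly decreasing on [0, ∞), so the HPD interval is anchored at 0: [0, q] with P(κ ≤ q) = 0.95.
q = −ln(1 − 0.95) / 3.579 = 2.9957 / 3.579 = 0.837.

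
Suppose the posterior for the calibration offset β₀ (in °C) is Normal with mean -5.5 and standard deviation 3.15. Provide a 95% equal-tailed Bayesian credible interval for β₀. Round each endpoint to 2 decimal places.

[-11.67, 0.67]

The posterior is symmetric, so the 95% equal-tailed interval is β₀ = -5.5 ± z·3.15 with z = 1.960.
Half-width: 1.960 × 3.15 = 6.17.
-5.5 − 6.17 = -11.67; -5.5 + 6.17 = 0.67.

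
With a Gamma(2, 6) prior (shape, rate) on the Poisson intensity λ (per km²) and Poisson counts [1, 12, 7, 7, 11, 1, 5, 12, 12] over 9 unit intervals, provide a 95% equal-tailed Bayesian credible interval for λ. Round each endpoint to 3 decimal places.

Posterior: Gamma(2+68, 6+9) = Gamma(70, 15) (shape, rate).
Equal-tailed 95% interval: Gamma(70, 15) quantiles at 0.025 and 0.975.
Posterior mean ≈ 4.667, SD ≈ 0.558; a Normal approximation gives roughly [3.573, 5.760].
Exact: lower = 3.638; upper = 5.822.

[3.638, 5.822]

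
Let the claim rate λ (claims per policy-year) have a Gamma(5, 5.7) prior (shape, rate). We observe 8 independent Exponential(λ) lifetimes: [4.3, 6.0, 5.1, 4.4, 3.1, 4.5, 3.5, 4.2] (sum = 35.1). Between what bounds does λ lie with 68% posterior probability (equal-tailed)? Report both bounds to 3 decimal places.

Posterior: Gamma(5+8, 5.7+35.1) = Gamma(13, 40.8) (shape, rate).
Equal-tailed 68% interval: Gamma(13, 40.8) quantiles at 0.16 and 0.84.
Posterior mean ≈ 0.319, SD ≈ 0.088; a Normal approximation gives roughly [0.231, 0.407].
Exact: lower = 0.232; upper = 0.405.

[0.232, 0.405]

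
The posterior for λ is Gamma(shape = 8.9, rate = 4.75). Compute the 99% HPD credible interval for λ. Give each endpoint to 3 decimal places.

The posterior is unimodal and skewed, so the HPD interval has equal density at both endpoints and is the shortest 99% interval.
Solving f(0.557) = f(3.711) with F(3.711) − F(0.557) = 0.99 gives [0.557, 3.711].
For comparison, the equal-tailed interval is [0.647, 3.881]; the HPD is narrower and shifted toward the mode.

[0.557, 3.711]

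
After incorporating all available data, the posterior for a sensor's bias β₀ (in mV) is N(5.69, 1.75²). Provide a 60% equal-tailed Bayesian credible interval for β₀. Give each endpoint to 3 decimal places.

[4.217, 7.163]

The posterior is symmetric, so the 60% equal-tailed interval is β₀ = 5.69 ± z·1.75 with z = 0.842.
Half-width: 0.842 × 1.75 = 1.473.
5.69 − 1.473 = 4.217; 5.69 + 1.473 = 7.163.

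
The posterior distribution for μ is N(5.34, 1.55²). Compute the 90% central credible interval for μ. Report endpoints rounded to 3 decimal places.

The posterior is symmetric, so the 90% equal-tailed interval is μ = 5.34 ± z·1.55 with z = 1.645.
Half-width: 1.645 × 1.55 = 2.550.
5.34 − 2.550 = 2.790; 5.34 + 2.550 = 7.890.

[2.790, 7.890]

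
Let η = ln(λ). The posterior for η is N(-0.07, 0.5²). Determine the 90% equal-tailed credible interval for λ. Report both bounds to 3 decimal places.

[0.410, 2.122]

On the log scale the 90% interval is -0.07 ± 1.645 × 0.5 = [-0.8924, 0.7524].
Exponentiate: [e^-0.8924, e^0.7524] = [0.410, 2.122].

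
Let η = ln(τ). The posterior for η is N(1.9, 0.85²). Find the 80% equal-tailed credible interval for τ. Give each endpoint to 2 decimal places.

[2.25, 19.87]

On the log scale the 80% interval is 1.9 ± 1.282 × 0.85 = [0.8107, 2.9893].
Exponentiate: [e^0.8107, e^2.9893] = [2.25, 19.87].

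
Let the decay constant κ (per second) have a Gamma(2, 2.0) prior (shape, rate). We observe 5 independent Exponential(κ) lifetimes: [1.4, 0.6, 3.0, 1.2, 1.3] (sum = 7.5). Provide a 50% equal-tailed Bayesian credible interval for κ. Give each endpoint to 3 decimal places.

[0.535, 0.901]

Posterior: Gamma(2+5, 2.0+7.5) = Gamma(7, 9.5) (shape, rate).
Equal-tailed 50% interval: Gamma(7, 9.5) quantiles at 0.25 and 0.75.
Posterior mean ≈ 0.737, SD ≈ 0.279; a Normal approximation gives roughly [0.549, 0.925].
Exact: lower = 0.535; upper = 0.901.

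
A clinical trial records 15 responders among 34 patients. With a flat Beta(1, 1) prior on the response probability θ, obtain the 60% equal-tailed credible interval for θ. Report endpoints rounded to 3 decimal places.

Posterior: Beta(1+15, 1+19) = Beta(16, 20).
Equal-tailed 60% interval: the 0.2 and 0.8 quantiles of Beta(16, 20).
Posterior mean ≈ 0.444, SD ≈ 0.082; a Normal approximation gives roughly [0.376, 0.513].
Exact: F⁻¹(0.2) = 0.374; F⁻¹(0.8) = 0.514.

[0.374, 0.514]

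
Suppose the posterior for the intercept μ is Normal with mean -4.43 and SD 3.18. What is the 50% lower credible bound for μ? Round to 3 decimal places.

Need L with P(μ ≥ L) = 0.50: L = -4.43 − z_{0.5}·3.18.
z = 0.000; L = -4.43 − 0.000 × 3.18 = -4.430.

-4.430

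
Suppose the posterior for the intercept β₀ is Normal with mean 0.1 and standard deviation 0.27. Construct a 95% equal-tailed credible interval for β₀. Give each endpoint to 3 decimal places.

[-0.429, 0.629]

The posterior is symmetric, so the 95% equal-tailed interval is β₀ = 0.1 ± z·0.27 with z = 1.960.
Half-width: 1.960 × 0.27 = 0.529.
0.1 − 0.529 = -0.429; 0.1 + 0.529 = 0.629.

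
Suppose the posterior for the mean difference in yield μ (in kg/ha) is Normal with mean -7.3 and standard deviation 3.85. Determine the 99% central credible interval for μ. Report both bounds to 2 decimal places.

[-17.22, 2.62]

The posterior is symmetric, so the 99% equal-tailed interval is μ = -7.3 ± z·3.85 with z = 2.576.
Half-width: 2.576 × 3.85 = 9.92.
-7.3 − 9.92 = -17.22; -7.3 + 9.92 = 2.62.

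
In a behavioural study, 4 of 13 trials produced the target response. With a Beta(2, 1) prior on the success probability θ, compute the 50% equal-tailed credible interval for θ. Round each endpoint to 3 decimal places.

[0.290, 0.454]

Posterior: Beta(2+4, 1+9) = Beta(6, 10).
Equal-tailed 50% interval: the 0.25 and 0.75 quantiles of Beta(6, 10).
Posterior mean ≈ 0.375, SD ≈ 0.117; a Normal approximation gives roughly [0.296, 0.454].
Exact: F⁻¹(0.25) = 0.290; F⁻¹(0.75) = 0.454.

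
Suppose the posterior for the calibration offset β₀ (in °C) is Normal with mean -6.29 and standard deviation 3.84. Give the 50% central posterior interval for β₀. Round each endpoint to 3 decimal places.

[-8.880, -3.700]

The posterior is symmetric, so the 50% equal-tailed interval is β₀ = -6.29 ± z·3.84 with z = 0.674.
Half-width: 0.674 × 3.84 = 2.590.
-6.29 − 2.590 = -8.880; -6.29 + 2.590 = -3.700.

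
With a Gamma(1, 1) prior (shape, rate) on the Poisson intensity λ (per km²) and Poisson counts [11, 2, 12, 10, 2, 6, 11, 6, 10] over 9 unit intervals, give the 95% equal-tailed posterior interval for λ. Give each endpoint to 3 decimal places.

[5.545, 8.844]

Posterior: Gamma(1+70, 1+9) = Gamma(71, 10) (shape, rate).
Equal-tailed 95% interval: Gamma(71, 10) quantiles at 0.025 and 0.975.
Posterior mean ≈ 7.100, SD ≈ 0.843; a Normal approximation gives roughly [5.449, 8.751].
Exact: lower = 5.545; upper = 8.844.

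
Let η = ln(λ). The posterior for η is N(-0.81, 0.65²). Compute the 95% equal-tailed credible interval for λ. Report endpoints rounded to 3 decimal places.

On the log scale the 95% interval is -0.81 ± 1.960 × 0.65 = [-2.0840, 0.4640].
Exponentiate: [e^-2.0840, e^0.4640] = [0.124, 1.590].

[0.124, 1.590]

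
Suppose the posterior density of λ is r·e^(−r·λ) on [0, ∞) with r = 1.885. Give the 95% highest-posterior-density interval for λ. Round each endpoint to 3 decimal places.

[0.000, 1.589]

The exponential density is strictly decreasing on [0, ∞), so the HPD interval is anchored at 0: [0, q] with P(λ ≤ q) = 0.95.
q = −ln(1 − 0.95) / 1.885 = 2.9957 / 1.885 = 1.589.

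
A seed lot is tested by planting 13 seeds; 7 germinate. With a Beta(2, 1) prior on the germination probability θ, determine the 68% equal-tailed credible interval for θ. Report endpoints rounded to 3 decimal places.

[0.439, 0.686]

Posterior: Beta(2+7, 1+6) = Beta(9, 7).
Equal-tailed 68% interval: the 0.16 and 0.84 quantiles of Beta(9, 7).
Posterior mean ≈ 0.562, SD ≈ 0.120; a Normal approximation gives roughly [0.443, 0.682].
Exact: F⁻¹(0.16) = 0.439; F⁻¹(0.84) = 0.686.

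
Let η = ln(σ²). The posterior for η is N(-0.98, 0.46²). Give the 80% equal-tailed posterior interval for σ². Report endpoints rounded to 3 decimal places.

On the log scale the 80% interval is -0.98 ± 1.282 × 0.46 = [-1.5695, -0.3905].
Exponentiate: [e^-1.5695, e^-0.3905] = [0.208, 0.677].

[0.208, 0.677]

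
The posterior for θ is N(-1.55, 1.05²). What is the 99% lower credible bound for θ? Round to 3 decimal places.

Need L with P(θ ≥ L) = 0.99: L = -1.55 − z_{0.01}·1.05.
z = 2.326; L = -1.55 − 2.326 × 1.05 = -3.993.

-3.993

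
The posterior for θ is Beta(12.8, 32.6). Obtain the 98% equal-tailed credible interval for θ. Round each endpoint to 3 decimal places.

[0.144, 0.447]

Posterior: Beta(12.8, 32.6).
Equal-tailed 98% interval: the 0.01 and 0.99 quantiles of Beta(12.8, 32.6).
Posterior mean ≈ 0.282, SD ≈ 0.066; a Normal approximation gives roughly [0.128, 0.436].
Exact: F⁻¹(0.01) = 0.144; F⁻¹(0.99) = 0.447.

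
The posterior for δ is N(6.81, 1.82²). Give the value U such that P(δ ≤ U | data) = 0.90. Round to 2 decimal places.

Need U with P(δ ≤ U) = 0.90: U = 6.81 + z_{0.1}·1.82.
z = 1.282; U = 6.81 + 1.282 × 1.82 = 9.14.

9.14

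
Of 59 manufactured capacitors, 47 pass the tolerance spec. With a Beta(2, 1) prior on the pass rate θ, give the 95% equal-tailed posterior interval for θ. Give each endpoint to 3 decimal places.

Posterior: Beta(2+47, 1+12) = Beta(49, 13).
Equal-tailed 95% interval: the 0.025 and 0.975 quantiles of Beta(49, 13).
Posterior mean ≈ 0.790, SD ≈ 0.051; a Normal approximation gives roughly [0.690, 0.891].
Exact: F⁻¹(0.025) = 0.682; F⁻¹(0.975) = 0.881.

[0.682, 0.881]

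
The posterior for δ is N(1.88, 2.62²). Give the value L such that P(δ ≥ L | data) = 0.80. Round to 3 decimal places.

-0.325

Need L with P(δ ≥ L) = 0.80: L = 1.88 − z_{0.2}·2.62.
z = 0.842; L = 1.88 − 0.842 × 2.62 = -0.325.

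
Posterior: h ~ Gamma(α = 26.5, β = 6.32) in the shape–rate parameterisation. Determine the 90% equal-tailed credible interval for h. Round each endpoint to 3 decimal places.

[2.949, 5.617]

Posterior: Gamma(shape 26.5, rate 6.32).
Equal-tailed 90% interval: Gamma(26.5, 6.32) quantiles at 0.05 and 0.95.
Posterior mean ≈ 4.193, SD ≈ 0.815; a Normal approximation gives roughly [2.853, 5.533].
Exact: lower = 2.949; upper = 5.617.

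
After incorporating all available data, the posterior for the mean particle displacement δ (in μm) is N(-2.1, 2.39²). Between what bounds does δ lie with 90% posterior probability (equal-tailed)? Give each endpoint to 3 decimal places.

The posterior is symmetric, so the 90% equal-tailed interval is δ = -2.1 ± z·2.39 with z = 1.645.
Half-width: 1.645 × 2.39 = 3.931.
-2.1 − 3.931 = -6.031; -2.1 + 3.931 = 1.831.

[-6.031, 1.831]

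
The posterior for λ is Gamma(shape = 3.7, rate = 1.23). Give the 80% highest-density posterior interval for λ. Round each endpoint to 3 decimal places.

[0.868, 4.461]

The posterior is unimodal and skewed, so the HPD interval has equal density at both endpoints and is the shortest 80% interval.
Solving f(0.868) = f(4.461) with F(4.461) − F(0.868) = 0.80 gives [0.868, 4.461].
For comparison, the equal-tailed interval is [1.257, 5.105]; the HPD is narrower and shifted toward the mode.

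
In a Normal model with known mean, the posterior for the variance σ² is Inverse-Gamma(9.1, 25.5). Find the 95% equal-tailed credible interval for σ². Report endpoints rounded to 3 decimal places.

[1.604, 6.097]

Inverse-Gamma(9.1, 25.5) quantiles: F⁻¹(0.025) and F⁻¹(0.975).
Equivalently, 1/σ² ~ Gamma(9.1, rate = 25.5); invert its 0.975 and 0.025 quantiles.
Posterior mean ≈ 3.148, SD ≈ 1.181; a Normal approximation gives roughly [0.832, 5.464].
Exact: lower = 1.604; upper = 6.097.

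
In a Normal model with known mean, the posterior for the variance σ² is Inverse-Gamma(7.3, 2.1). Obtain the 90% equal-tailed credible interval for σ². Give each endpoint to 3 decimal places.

[0.172, 0.601]

Inverse-Gamma(7.3, 2.1) quantiles: F⁻¹(0.05) and F⁻¹(0.95).
Equivalently, 1/σ² ~ Gamma(7.3, rate = 2.1); invert its 0.95 and 0.05 quantiles.
Posterior mean ≈ 0.333, SD ≈ 0.145; a Normal approximation gives roughly [0.095, 0.571].
Exact: lower = 0.172; upper = 0.601.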